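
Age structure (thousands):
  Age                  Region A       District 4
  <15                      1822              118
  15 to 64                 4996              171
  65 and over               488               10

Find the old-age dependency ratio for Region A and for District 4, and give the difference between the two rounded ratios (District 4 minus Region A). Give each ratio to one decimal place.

Region A: 9.8
District 4: 5.8
Difference: -4.0

Region A: 488 / 4996 × 100 = 9.8
District 4: 10 / 171 × 100 = 5.8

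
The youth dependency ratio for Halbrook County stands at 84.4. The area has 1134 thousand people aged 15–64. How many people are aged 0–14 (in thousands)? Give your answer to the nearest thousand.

Youth dependency ratio = youth / working-age × 100
84.4 = Y / 1134 × 100
⇒ 957

Aged 0–14: 957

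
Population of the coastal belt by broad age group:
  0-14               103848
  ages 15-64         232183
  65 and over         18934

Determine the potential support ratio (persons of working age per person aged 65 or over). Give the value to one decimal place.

Potential support ratio = 232183 / 18934 = 12.3

Potential support ratio: 12.3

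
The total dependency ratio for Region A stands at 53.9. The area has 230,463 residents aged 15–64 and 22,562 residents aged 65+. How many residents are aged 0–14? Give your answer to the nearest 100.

Aged 0–14: 101,700

Total dependency ratio = (youth + elderly) / working-age × 100
53.9 = (Y + 22,562) / 230,463 × 100
⇒ 101,700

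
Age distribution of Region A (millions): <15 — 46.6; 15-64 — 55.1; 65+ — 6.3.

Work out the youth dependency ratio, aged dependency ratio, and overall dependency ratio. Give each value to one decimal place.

Youth dependency ratio = 46.6 / 55.1 × 100 = 84.6
Old-age dependency ratio = 6.3 / 55.1 × 100 = 11.4
Total dependency ratio = (46.6 + 6.3) / 55.1 × 100 = 52.9 / 55.1 × 100 = 96.0

Youth dependency ratio: 84.6
Old-age dependency ratio: 11.4
Total dependency ratio: 96.0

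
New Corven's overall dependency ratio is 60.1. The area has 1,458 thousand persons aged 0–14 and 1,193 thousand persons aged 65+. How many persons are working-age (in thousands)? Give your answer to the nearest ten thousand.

Total dependency ratio = (youth + elderly) / working-age × 100
60.1 = (1,458 + 1,193) / W × 100
⇒ 4,410

Working-age: 4,410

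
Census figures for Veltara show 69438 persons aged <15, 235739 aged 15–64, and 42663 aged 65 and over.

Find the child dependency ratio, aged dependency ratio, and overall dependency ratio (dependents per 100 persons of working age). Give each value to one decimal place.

Youth dependency ratio: 29.5
Old-age dependency ratio: 18.1
Total dependency ratio: 47.6

Youth dependency ratio = 69438 / 235739 × 100 = 29.5
Old-age dependency ratio = 42663 / 235739 × 100 = 18.1
Total dependency ratio = (69438 + 42663) / 235739 × 100 = 112101 / 235739 × 100 = 47.6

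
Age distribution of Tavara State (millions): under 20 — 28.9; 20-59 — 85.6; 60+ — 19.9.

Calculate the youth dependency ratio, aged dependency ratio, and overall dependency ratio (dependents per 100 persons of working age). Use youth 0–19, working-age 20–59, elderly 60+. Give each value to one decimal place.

Youth dependency ratio: 33.8
Old-age dependency ratio: 23.2
Total dependency ratio: 57.0

Youth dependency ratio = 28.9 / 85.6 × 100 = 33.8
Old-age dependency ratio = 19.9 / 85.6 × 100 = 23.2
Total dependency ratio = (28.9 + 19.9) / 85.6 × 100 = 48.8 / 85.6 × 100 = 57.0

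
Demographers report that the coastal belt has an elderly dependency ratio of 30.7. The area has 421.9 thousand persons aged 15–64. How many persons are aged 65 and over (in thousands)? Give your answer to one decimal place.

Aged 65 and over: 129.5

Old-age dependency ratio = elderly / working-age × 100
30.7 = E / 421.9 × 100
⇒ 129.5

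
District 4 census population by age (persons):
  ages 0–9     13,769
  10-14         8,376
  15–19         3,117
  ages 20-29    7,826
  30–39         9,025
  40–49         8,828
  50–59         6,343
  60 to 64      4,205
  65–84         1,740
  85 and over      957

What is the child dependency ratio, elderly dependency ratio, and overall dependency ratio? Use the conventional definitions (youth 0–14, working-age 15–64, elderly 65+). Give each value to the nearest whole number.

0–14: 13,769 + 8,376 = 22,145
15–64: 3,117 + 7,826 + 9,025 + 8,828 + 6,343 + 4,205 = 39,344
65+: 1,740 + 957 = 2,697
Youth dependency ratio = 22,145 / 39,344 × 100 = 56
Old-age dependency ratio = 2,697 / 39,344 × 100 = 7
Total dependency ratio = (22,145 + 2,697) / 39,344 × 100 = 24,842 / 39,344 × 100 = 63

Youth dependency ratio: 56
Old-age dependency ratio: 7
Total dependency ratio: 63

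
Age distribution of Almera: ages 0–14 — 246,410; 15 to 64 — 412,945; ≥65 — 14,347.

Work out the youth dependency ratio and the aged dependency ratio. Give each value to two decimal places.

Youth dependency ratio: 59.67
Old-age dependency ratio: 3.47

Youth dependency ratio = 246,410 / 412,945 × 100 = 59.67
Old-age dependency ratio = 14,347 / 412,945 × 100 = 3.47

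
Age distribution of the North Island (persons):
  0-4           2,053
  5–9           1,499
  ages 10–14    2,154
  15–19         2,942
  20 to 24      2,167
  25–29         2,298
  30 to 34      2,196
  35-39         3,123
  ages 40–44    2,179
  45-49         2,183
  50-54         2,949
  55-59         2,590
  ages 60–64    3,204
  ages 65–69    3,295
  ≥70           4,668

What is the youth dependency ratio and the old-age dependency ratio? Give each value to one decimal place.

0–14: 2,053 + 1,499 + 2,154 = 5,706
15–64: 2,942 + 2,167 + 2,298 + 2,196 + 3,123 + 2,179 + 2,183 + 2,949 + 2,590 + 3,204 = 25,831
65+: 3,295 + 4,668 = 7,963
Youth dependency ratio = 5,706 / 25,831 × 100 = 22.1
Old-age dependency ratio = 7,963 / 25,831 × 100 = 30.8

Youth dependency ratio: 22.1
Old-age dependency ratio: 30.8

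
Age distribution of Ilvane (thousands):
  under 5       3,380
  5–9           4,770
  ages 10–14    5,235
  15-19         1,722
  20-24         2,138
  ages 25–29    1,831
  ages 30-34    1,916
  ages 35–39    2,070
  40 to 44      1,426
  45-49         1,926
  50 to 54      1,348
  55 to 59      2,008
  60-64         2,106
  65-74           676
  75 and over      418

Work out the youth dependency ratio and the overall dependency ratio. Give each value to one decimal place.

0–14: 3,380 + 4,770 + 5,235 = 13,385
15–64: 1,722 + 2,138 + 1,831 + 1,916 + 2,070 + 1,426 + 1,926 + 1,348 + 2,008 + 2,106 = 18,491
65+: 676 + 418 = 1,094
Youth dependency ratio = 13,385 / 18,491 × 100 = 72.4
Total dependency ratio = (13,385 + 1,094) / 18,491 × 100 = 14,479 / 18,491 × 100 = 78.3

Youth dependency ratio: 72.4
Total dependency ratio: 78.3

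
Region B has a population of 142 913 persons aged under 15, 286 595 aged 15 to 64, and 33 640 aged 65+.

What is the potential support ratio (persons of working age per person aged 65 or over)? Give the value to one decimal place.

Potential support ratio: 8.5

Potential support ratio = 286 595 / 33 640 = 8.5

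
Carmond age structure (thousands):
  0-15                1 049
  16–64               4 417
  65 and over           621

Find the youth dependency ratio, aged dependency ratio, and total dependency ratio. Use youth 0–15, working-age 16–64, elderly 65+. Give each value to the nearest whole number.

Youth dependency ratio: 24
Old-age dependency ratio: 14
Total dependency ratio: 38

Youth dependency ratio = 1 049 / 4 417 × 100 = 24
Old-age dependency ratio = 621 / 4 417 × 100 = 14
Total dependency ratio = (1 049 + 621) / 4 417 × 100 = 1 670 / 4 417 × 100 = 38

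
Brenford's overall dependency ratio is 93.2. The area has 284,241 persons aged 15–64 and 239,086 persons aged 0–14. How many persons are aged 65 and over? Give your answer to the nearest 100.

Aged 65 and over: 25,800

Total dependency ratio = (youth + elderly) / working-age × 100
93.2 = (239,086 + E) / 284,241 × 100
⇒ 25,800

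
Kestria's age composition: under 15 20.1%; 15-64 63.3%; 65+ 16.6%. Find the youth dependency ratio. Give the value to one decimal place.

Youth dependency ratio: 31.8

Youth dependency ratio = 20.1 / 63.3 × 100 = 31.8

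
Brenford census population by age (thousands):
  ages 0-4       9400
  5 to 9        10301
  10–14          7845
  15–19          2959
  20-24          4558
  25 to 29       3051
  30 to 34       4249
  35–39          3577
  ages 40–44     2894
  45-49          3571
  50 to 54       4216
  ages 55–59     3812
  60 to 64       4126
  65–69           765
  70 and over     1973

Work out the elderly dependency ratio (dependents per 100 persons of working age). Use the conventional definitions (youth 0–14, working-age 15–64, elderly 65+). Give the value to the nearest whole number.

0–14: 9400 + 10301 + 7845 = 27546
15–64: 2959 + 4558 + 3051 + 4249 + 3577 + 2894 + 3571 + 4216 + 3812 + 4126 = 37013
65+: 765 + 1973 = 2738
Old-age dependency ratio = 2738 / 37013 × 100 = 7

Old-age dependency ratio: 7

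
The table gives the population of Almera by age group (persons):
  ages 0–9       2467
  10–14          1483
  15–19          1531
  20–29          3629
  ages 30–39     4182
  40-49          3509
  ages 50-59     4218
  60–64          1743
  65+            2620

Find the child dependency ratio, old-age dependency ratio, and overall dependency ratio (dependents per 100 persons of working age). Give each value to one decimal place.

0–14: 2467 + 1483 = 3950
15–64: 1531 + 3629 + 4182 + 3509 + 4218 + 1743 = 18812
65+: 2620
Youth dependency ratio = 3950 / 18812 × 100 = 21.0
Old-age dependency ratio = 2620 / 18812 × 100 = 13.9
Total dependency ratio = (3950 + 2620) / 18812 × 100 = 6570 / 18812 × 100 = 34.9

Youth dependency ratio: 21.0
Old-age dependency ratio: 13.9
Total dependency ratio: 34.9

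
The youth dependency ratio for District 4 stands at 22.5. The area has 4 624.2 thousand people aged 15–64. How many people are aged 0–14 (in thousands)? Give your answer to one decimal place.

Youth dependency ratio = youth / working-age × 100
22.5 = Y / 4 624.2 × 100
⇒ 1 040.4

Aged 0–14: 1 040.4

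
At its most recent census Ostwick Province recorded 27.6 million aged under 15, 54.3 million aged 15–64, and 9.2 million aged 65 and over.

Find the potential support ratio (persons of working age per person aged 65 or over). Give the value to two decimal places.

Potential support ratio: 5.90

Potential support ratio = 54.3 / 9.2 = 5.90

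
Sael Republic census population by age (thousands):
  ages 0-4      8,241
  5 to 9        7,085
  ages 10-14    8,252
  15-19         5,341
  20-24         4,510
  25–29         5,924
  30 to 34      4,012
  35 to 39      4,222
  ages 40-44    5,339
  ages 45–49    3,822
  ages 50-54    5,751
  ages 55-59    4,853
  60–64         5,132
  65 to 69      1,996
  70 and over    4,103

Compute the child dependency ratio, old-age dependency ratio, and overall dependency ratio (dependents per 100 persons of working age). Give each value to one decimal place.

0–14: 8,241 + 7,085 + 8,252 = 23,578
15–64: 5,341 + 4,510 + 5,924 + 4,012 + 4,222 + 5,339 + 3,822 + 5,751 + 4,853 + 5,132 = 48,906
65+: 1,996 + 4,103 = 6,099
Youth dependency ratio = 23,578 / 48,906 × 100 = 48.2
Old-age dependency ratio = 6,099 / 48,906 × 100 = 12.5
Total dependency ratio = (23,578 + 6,099) / 48,906 × 100 = 29,677 / 48,906 × 100 = 60.7

Youth dependency ratio: 48.2
Old-age dependency ratio: 12.5
Total dependency ratio: 60.7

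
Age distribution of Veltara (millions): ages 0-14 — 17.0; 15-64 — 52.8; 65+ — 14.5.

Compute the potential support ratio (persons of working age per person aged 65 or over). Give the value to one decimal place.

Potential support ratio: 3.6

Potential support ratio = 52.8 / 14.5 = 3.6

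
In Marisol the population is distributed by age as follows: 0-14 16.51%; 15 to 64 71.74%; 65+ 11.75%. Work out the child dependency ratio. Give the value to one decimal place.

Youth dependency ratio: 23.0

Youth dependency ratio = 16.51 / 71.74 × 100 = 23.0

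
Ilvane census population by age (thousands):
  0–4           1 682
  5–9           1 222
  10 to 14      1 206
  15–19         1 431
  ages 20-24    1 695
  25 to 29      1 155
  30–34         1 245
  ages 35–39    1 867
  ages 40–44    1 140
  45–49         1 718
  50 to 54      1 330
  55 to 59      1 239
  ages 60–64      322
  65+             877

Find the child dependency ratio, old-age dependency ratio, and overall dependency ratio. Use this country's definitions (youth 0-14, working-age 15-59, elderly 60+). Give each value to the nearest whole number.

Youth dependency ratio: 32
Old-age dependency ratio: 9
Total dependency ratio: 41

0–14: 1 682 + 1 222 + 1 206 = 4 110
15–59: 1 431 + 1 695 + 1 155 + 1 245 + 1 867 + 1 140 + 1 718 + 1 330 + 1 239 = 12 820
60+: 322 + 877 = 1 199
Youth dependency ratio = 4 110 / 12 820 × 100 = 32
Old-age dependency ratio = 1 199 / 12 820 × 100 = 9
Total dependency ratio = (4 110 + 1 199) / 12 820 × 100 = 5 309 / 12 820 × 100 = 41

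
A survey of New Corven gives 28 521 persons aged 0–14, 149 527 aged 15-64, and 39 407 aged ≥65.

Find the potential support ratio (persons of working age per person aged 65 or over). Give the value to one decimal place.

Potential support ratio = 149 527 / 39 407 = 3.8

Potential support ratio: 3.8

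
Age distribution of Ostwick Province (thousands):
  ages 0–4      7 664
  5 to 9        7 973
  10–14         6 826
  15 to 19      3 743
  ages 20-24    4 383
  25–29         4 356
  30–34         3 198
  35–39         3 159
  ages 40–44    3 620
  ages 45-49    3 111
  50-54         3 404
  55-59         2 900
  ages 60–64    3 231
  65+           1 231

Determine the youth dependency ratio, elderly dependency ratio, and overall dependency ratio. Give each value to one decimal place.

Youth dependency ratio: 64.0
Old-age dependency ratio: 3.5
Total dependency ratio: 67.5

0–14: 7 664 + 7 973 + 6 826 = 22 463
15–64: 3 743 + 4 383 + 4 356 + 3 198 + 3 159 + 3 620 + 3 111 + 3 404 + 2 900 + 3 231 = 35 105
65+: 1 231
Youth dependency ratio = 22 463 / 35 105 × 100 = 64.0
Old-age dependency ratio = 1 231 / 35 105 × 100 = 3.5
Total dependency ratio = (22 463 + 1 231) / 35 105 × 100 = 23 694 / 35 105 × 100 = 67.5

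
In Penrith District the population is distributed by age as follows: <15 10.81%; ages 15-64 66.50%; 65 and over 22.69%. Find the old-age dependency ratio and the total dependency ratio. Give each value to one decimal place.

Old-age dependency ratio = 22.69 / 66.50 × 100 = 34.1
Total dependency ratio = (10.81 + 22.69) / 66.50 × 100 = 33.50 / 66.50 × 100 = 50.4

Old-age dependency ratio: 34.1
Total dependency ratio: 50.4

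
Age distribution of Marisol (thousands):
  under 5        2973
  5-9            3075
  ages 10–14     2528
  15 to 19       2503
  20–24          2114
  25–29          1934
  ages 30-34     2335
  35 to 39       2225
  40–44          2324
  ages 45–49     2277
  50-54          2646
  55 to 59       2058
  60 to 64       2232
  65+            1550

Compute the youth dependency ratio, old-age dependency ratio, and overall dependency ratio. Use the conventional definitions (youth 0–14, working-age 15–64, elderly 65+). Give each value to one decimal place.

0–14: 2973 + 3075 + 2528 = 8576
15–64: 2503 + 2114 + 1934 + 2335 + 2225 + 2324 + 2277 + 2646 + 2058 + 2232 = 22648
65+: 1550
Youth dependency ratio = 8576 / 22648 × 100 = 37.9
Old-age dependency ratio = 1550 / 22648 × 100 = 6.8
Total dependency ratio = (8576 + 1550) / 22648 × 100 = 10126 / 22648 × 100 = 44.7

Youth dependency ratio: 37.9
Old-age dependency ratio: 6.8
Total dependency ratio: 44.7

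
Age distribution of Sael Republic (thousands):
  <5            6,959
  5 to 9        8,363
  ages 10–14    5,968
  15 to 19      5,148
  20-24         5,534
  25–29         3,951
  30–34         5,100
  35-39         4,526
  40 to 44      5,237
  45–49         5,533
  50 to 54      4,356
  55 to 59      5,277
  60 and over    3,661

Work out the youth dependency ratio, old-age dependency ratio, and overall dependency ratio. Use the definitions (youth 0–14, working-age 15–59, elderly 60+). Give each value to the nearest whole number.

0–14: 6,959 + 8,363 + 5,968 = 21,290
15–59: 5,148 + 5,534 + 3,951 + 5,100 + 4,526 + 5,237 + 5,533 + 4,356 + 5,277 = 44,662
60+: 3,661
Youth dependency ratio = 21,290 / 44,662 × 100 = 48
Old-age dependency ratio = 3,661 / 44,662 × 100 = 8
Total dependency ratio = (21,290 + 3,661) / 44,662 × 100 = 24,951 / 44,662 × 100 = 56

Youth dependency ratio: 48
Old-age dependency ratio: 8
Total dependency ratio: 56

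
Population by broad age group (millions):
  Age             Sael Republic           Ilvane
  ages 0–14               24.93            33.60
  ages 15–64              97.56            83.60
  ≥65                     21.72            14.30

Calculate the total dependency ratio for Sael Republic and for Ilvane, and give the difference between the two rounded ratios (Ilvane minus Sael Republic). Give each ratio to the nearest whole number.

Sael Republic: 48
Ilvane: 57
Difference: +9

Sael Republic: (24.93 + 21.72) / 97.56 × 100 = 46.65 / 97.56 × 100 = 48
Ilvane: (33.60 + 14.30) / 83.60 × 100 = 47.90 / 83.60 × 100 = 57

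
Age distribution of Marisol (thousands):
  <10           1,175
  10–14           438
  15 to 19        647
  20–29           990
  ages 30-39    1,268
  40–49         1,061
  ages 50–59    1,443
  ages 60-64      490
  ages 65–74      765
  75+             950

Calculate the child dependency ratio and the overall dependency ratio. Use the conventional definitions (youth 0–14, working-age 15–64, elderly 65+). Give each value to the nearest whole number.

Youth dependency ratio: 27
Total dependency ratio: 56

0–14: 1,175 + 438 = 1,613
15–64: 647 + 990 + 1,268 + 1,061 + 1,443 + 490 = 5,899
65+: 765 + 950 = 1,715
Youth dependency ratio = 1,613 / 5,899 × 100 = 27
Total dependency ratio = (1,613 + 1,715) / 5,899 × 100 = 3,328 / 5,899 × 100 = 56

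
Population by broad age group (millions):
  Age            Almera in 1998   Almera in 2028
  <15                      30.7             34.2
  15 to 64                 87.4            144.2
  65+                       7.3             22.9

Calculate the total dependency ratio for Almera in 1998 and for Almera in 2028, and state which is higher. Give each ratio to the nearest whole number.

Almera in 1998: (30.7 + 7.3) / 87.4 × 100 = 38.0 / 87.4 × 100 = 43
Almera in 2028: (34.2 + 22.9) / 144.2 × 100 = 57.1 / 144.2 × 100 = 40

Almera in 1998: 43
Almera in 2028: 40
Higher: Almera in 1998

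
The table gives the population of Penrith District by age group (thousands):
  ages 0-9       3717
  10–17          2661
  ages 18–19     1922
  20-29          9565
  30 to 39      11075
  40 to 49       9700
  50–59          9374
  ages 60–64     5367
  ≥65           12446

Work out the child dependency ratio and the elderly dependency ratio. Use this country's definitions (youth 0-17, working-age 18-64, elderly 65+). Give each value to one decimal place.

0–17: 3717 + 2661 = 6378
18–64: 1922 + 9565 + 11075 + 9700 + 9374 + 5367 = 47003
65+: 12446
Youth dependency ratio = 6378 / 47003 × 100 = 13.6
Old-age dependency ratio = 12446 / 47003 × 100 = 26.5

Youth dependency ratio: 13.6
Old-age dependency ratio: 26.5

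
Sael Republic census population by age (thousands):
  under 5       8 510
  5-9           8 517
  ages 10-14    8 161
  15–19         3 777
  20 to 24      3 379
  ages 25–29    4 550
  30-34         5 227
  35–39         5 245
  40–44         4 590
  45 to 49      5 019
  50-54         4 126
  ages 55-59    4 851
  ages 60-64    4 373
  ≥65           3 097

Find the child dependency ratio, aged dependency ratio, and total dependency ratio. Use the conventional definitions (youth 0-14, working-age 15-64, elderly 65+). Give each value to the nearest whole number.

Youth dependency ratio: 56
Old-age dependency ratio: 7
Total dependency ratio: 63

0–14: 8 510 + 8 517 + 8 161 = 25 188
15–64: 3 777 + 3 379 + 4 550 + 5 227 + 5 245 + 4 590 + 5 019 + 4 126 + 4 851 + 4 373 = 45 137
65+: 3 097
Youth dependency ratio = 25 188 / 45 137 × 100 = 56
Old-age dependency ratio = 3 097 / 45 137 × 100 = 7
Total dependency ratio = (25 188 + 3 097) / 45 137 × 100 = 28 285 / 45 137 × 100 = 63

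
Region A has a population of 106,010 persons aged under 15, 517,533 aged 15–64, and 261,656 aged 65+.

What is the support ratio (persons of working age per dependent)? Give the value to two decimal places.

Support ratio = 517,533 / (106,010 + 261,656) = 517,533 / 367,666 = 1.41

Support ratio: 1.41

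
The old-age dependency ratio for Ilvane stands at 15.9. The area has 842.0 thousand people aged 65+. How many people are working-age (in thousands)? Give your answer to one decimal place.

Old-age dependency ratio = elderly / working-age × 100
15.9 = 842.0 / W × 100
⇒ 5 295.6

Working-age: 5 295.6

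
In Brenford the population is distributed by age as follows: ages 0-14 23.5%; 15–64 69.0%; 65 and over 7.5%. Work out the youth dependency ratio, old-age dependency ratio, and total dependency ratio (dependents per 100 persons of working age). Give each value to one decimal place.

Youth dependency ratio: 34.1
Old-age dependency ratio: 10.9
Total dependency ratio: 44.9

Youth dependency ratio = 23.5 / 69.0 × 100 = 34.1
Old-age dependency ratio = 7.5 / 69.0 × 100 = 10.9
Total dependency ratio = (23.5 + 7.5) / 69.0 × 100 = 31.0 / 69.0 × 100 = 44.9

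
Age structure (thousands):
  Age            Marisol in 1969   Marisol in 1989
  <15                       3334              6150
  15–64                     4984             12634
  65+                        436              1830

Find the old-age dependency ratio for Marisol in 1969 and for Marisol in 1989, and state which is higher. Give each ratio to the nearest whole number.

Marisol in 1969: 436 / 4984 × 100 = 9
Marisol in 1989: 1830 / 12634 × 100 = 14

Marisol in 1969: 9
Marisol in 1989: 14
Higher: Marisol in 1989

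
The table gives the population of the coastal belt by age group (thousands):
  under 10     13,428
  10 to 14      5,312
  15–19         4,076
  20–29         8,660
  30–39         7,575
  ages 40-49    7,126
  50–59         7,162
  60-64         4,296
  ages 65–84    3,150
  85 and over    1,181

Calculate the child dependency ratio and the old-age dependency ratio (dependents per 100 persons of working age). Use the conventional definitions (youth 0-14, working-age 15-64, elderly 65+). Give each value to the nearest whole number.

Youth dependency ratio: 48
Old-age dependency ratio: 11

0–14: 13,428 + 5,312 = 18,740
15–64: 4,076 + 8,660 + 7,575 + 7,126 + 7,162 + 4,296 = 38,895
65+: 3,150 + 1,181 = 4,331
Youth dependency ratio = 18,740 / 38,895 × 100 = 48
Old-age dependency ratio = 4,331 / 38,895 × 100 = 11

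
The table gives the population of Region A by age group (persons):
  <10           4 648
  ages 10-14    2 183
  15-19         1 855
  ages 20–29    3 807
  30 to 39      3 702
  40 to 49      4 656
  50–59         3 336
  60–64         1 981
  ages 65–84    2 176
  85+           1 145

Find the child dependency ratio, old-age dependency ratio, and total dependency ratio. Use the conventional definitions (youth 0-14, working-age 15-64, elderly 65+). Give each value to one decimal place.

0–14: 4 648 + 2 183 = 6 831
15–64: 1 855 + 3 807 + 3 702 + 4 656 + 3 336 + 1 981 = 19 337
65+: 2 176 + 1 145 = 3 321
Youth dependency ratio = 6 831 / 19 337 × 100 = 35.3
Old-age dependency ratio = 3 321 / 19 337 × 100 = 17.2
Total dependency ratio = (6 831 + 3 321) / 19 337 × 100 = 10 152 / 19 337 × 100 = 52.5

Youth dependency ratio: 35.3
Old-age dependency ratio: 17.2
Total dependency ratio: 52.5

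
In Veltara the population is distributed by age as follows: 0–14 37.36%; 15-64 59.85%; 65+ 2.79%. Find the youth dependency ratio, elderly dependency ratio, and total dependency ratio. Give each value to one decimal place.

Youth dependency ratio = 37.36 / 59.85 × 100 = 62.4
Old-age dependency ratio = 2.79 / 59.85 × 100 = 4.7
Total dependency ratio = (37.36 + 2.79) / 59.85 × 100 = 40.15 / 59.85 × 100 = 67.1

Youth dependency ratio: 62.4
Old-age dependency ratio: 4.7
Total dependency ratio: 67.1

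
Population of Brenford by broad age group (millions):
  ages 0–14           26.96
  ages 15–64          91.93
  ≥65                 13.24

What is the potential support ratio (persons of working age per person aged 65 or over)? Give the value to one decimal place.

Potential support ratio: 6.9

Potential support ratio = 91.93 / 13.24 = 6.9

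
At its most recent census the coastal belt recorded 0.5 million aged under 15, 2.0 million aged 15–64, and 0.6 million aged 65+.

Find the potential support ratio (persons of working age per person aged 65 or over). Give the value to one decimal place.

Potential support ratio = 2.0 / 0.6 = 3.3

Potential support ratio: 3.3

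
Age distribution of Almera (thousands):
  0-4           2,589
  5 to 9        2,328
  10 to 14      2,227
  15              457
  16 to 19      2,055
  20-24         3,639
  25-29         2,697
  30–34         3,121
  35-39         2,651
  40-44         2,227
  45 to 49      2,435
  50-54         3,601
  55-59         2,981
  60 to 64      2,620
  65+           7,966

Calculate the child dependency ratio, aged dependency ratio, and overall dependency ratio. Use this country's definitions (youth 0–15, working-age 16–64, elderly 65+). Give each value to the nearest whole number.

0–15: 2,589 + 2,328 + 2,227 + 457 = 7,601
16–64: 2,055 + 3,639 + 2,697 + 3,121 + 2,651 + 2,227 + 2,435 + 3,601 + 2,981 + 2,620 = 28,027
65+: 7,966
Youth dependency ratio = 7,601 / 28,027 × 100 = 27
Old-age dependency ratio = 7,966 / 28,027 × 100 = 28
Total dependency ratio = (7,601 + 7,966) / 28,027 × 100 = 15,567 / 28,027 × 100 = 56

Youth dependency ratio: 27
Old-age dependency ratio: 28
Total dependency ratio: 56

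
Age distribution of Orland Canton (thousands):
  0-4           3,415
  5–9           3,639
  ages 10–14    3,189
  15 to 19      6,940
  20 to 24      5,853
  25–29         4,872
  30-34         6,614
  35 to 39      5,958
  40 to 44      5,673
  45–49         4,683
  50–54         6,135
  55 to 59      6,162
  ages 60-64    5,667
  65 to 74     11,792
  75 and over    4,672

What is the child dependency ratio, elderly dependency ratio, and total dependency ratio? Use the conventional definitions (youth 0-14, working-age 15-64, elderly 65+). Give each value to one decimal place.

Youth dependency ratio: 17.5
Old-age dependency ratio: 28.1
Total dependency ratio: 45.6

0–14: 3,415 + 3,639 + 3,189 = 10,243
15–64: 6,940 + 5,853 + 4,872 + 6,614 + 5,958 + 5,673 + 4,683 + 6,135 + 6,162 + 5,667 = 58,557
65+: 11,792 + 4,672 = 16,464
Youth dependency ratio = 10,243 / 58,557 × 100 = 17.5
Old-age dependency ratio = 16,464 / 58,557 × 100 = 28.1
Total dependency ratio = (10,243 + 16,464) / 58,557 × 100 = 26,707 / 58,557 × 100 = 45.6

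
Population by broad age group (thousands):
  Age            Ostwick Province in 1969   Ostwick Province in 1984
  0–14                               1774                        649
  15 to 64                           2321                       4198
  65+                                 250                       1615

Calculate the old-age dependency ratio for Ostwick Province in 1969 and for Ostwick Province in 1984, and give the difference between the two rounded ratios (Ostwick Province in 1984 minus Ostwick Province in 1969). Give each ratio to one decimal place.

Ostwick Province in 1969: 250 / 2321 × 100 = 10.8
Ostwick Province in 1984: 1615 / 4198 × 100 = 38.5

Ostwick Province in 1969: 10.8
Ostwick Province in 1984: 38.5
Difference: +27.7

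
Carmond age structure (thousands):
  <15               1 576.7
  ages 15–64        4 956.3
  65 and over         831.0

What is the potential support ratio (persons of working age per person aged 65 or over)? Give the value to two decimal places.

Potential support ratio = 4 956.3 / 831.0 = 5.96

Potential support ratio: 5.96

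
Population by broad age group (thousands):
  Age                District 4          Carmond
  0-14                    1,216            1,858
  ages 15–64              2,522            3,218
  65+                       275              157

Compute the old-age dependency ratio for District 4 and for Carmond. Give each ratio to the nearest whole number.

District 4: 275 / 2,522 × 100 = 11
Carmond: 157 / 3,218 × 100 = 5

District 4: 11
Carmond: 5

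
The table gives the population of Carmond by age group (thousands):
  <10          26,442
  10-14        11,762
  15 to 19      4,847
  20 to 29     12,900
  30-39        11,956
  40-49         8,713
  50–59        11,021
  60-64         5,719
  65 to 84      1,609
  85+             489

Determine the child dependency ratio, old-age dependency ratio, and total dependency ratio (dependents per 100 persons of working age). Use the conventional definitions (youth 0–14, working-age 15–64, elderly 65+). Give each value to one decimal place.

0–14: 26,442 + 11,762 = 38,204
15–64: 4,847 + 12,900 + 11,956 + 8,713 + 11,021 + 5,719 = 55,156
65+: 1,609 + 489 = 2,098
Youth dependency ratio = 38,204 / 55,156 × 100 = 69.3
Old-age dependency ratio = 2,098 / 55,156 × 100 = 3.8
Total dependency ratio = (38,204 + 2,098) / 55,156 × 100 = 40,302 / 55,156 × 100 = 73.1

Youth dependency ratio: 69.3
Old-age dependency ratio: 3.8
Total dependency ratio: 73.1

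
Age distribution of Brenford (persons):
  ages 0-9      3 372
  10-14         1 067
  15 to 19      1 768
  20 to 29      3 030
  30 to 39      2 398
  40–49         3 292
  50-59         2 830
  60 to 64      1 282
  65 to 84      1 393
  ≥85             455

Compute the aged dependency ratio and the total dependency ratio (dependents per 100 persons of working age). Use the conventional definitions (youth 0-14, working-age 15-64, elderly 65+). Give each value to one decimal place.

0–14: 3 372 + 1 067 = 4 439
15–64: 1 768 + 3 030 + 2 398 + 3 292 + 2 830 + 1 282 = 14 600
65+: 1 393 + 455 = 1 848
Old-age dependency ratio = 1 848 / 14 600 × 100 = 12.7
Total dependency ratio = (4 439 + 1 848) / 14 600 × 100 = 6 287 / 14 600 × 100 = 43.1

Old-age dependency ratio: 12.7
Total dependency ratio: 43.1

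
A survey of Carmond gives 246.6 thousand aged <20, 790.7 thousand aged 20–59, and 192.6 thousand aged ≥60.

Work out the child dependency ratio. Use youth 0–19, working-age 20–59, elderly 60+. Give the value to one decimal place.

Youth dependency ratio = 246.6 / 790.7 × 100 = 31.2

Youth dependency ratio: 31.2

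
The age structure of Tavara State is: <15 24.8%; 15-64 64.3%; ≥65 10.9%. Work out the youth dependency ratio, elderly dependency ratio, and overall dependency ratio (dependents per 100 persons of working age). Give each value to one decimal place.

Youth dependency ratio: 38.6
Old-age dependency ratio: 17.0
Total dependency ratio: 55.5

Youth dependency ratio = 24.8 / 64.3 × 100 = 38.6
Old-age dependency ratio = 10.9 / 64.3 × 100 = 17.0
Total dependency ratio = (24.8 + 10.9) / 64.3 × 100 = 35.7 / 64.3 × 100 = 55.5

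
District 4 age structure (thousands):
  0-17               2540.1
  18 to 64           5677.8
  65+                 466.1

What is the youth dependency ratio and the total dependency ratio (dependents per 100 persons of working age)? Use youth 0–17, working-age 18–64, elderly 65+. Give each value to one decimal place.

Youth dependency ratio: 44.7
Total dependency ratio: 52.9

Youth dependency ratio = 2540.1 / 5677.8 × 100 = 44.7
Total dependency ratio = (2540.1 + 466.1) / 5677.8 × 100 = 3006.2 / 5677.8 × 100 = 52.9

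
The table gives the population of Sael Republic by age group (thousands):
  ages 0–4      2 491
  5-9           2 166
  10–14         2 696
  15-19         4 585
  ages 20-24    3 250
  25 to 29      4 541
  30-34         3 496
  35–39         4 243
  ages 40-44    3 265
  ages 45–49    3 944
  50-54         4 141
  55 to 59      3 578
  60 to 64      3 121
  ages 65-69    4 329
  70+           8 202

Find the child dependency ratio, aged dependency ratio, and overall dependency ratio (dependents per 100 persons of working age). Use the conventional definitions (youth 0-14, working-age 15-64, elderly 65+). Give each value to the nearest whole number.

0–14: 2 491 + 2 166 + 2 696 = 7 353
15–64: 4 585 + 3 250 + 4 541 + 3 496 + 4 243 + 3 265 + 3 944 + 4 141 + 3 578 + 3 121 = 38 164
65+: 4 329 + 8 202 = 12 531
Youth dependency ratio = 7 353 / 38 164 × 100 = 19
Old-age dependency ratio = 12 531 / 38 164 × 100 = 33
Total dependency ratio = (7 353 + 12 531) / 38 164 × 100 = 19 884 / 38 164 × 100 = 52

Youth dependency ratio: 19
Old-age dependency ratio: 33
Total dependency ratio: 52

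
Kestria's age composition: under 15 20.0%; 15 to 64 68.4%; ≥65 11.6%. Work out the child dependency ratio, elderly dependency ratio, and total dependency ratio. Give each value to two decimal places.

Youth dependency ratio = 20.0 / 68.4 × 100 = 29.24
Old-age dependency ratio = 11.6 / 68.4 × 100 = 16.96
Total dependency ratio = (20.0 + 11.6) / 68.4 × 100 = 31.6 / 68.4 × 100 = 46.20

Youth dependency ratio: 29.24
Old-age dependency ratio: 16.96
Total dependency ratio: 46.20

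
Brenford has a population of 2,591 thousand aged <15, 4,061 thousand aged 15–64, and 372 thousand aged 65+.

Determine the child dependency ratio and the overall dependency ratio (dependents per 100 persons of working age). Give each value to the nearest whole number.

Youth dependency ratio: 64
Total dependency ratio: 73

Youth dependency ratio = 2,591 / 4,061 × 100 = 64
Total dependency ratio = (2,591 + 372) / 4,061 × 100 = 2,963 / 4,061 × 100 = 73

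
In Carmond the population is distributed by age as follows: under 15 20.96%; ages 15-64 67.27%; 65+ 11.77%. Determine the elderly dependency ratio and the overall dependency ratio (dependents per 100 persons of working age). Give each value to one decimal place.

Old-age dependency ratio: 17.5
Total dependency ratio: 48.7

Old-age dependency ratio = 11.77 / 67.27 × 100 = 17.5
Total dependency ratio = (20.96 + 11.77) / 67.27 × 100 = 32.73 / 67.27 × 100 = 48.7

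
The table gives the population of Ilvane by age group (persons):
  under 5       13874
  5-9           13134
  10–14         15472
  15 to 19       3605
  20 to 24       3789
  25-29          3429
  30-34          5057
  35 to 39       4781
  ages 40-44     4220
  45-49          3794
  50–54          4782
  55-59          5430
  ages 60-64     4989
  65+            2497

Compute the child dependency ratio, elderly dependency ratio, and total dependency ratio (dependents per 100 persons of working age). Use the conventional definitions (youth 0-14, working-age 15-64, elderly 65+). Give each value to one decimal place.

0–14: 13874 + 13134 + 15472 = 42480
15–64: 3605 + 3789 + 3429 + 5057 + 4781 + 4220 + 3794 + 4782 + 5430 + 4989 = 43876
65+: 2497
Youth dependency ratio = 42480 / 43876 × 100 = 96.8
Old-age dependency ratio = 2497 / 43876 × 100 = 5.7
Total dependency ratio = (42480 + 2497) / 43876 × 100 = 44977 / 43876 × 100 = 102.5

Youth dependency ratio: 96.8
Old-age dependency ratio: 5.7
Total dependency ratio: 102.5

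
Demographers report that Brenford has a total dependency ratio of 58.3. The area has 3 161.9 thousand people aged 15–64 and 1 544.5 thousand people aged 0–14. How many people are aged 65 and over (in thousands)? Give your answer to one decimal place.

Total dependency ratio = (youth + elderly) / working-age × 100
58.3 = (1 544.5 + E) / 3 161.9 × 100
⇒ 298.9

Aged 65 and over: 298.9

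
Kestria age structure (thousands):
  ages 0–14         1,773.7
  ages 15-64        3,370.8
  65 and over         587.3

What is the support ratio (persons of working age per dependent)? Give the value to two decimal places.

Support ratio: 1.43

Support ratio = 3,370.8 / (1,773.7 + 587.3) = 3,370.8 / 2,361.0 = 1.43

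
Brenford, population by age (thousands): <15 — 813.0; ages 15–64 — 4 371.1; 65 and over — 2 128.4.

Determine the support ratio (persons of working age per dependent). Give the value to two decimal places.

Support ratio = 4 371.1 / (813.0 + 2 128.4) = 4 371.1 / 2 941.4 = 1.49

Support ratio: 1.49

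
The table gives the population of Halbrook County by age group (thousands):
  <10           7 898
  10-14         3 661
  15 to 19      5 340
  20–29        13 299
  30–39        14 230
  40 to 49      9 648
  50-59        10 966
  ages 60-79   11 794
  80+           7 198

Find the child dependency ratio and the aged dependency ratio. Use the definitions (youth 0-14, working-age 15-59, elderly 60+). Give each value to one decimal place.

Youth dependency ratio: 21.6
Old-age dependency ratio: 35.5

0–14: 7 898 + 3 661 = 11 559
15–59: 5 340 + 13 299 + 14 230 + 9 648 + 10 966 = 53 483
60+: 11 794 + 7 198 = 18 992
Youth dependency ratio = 11 559 / 53 483 × 100 = 21.6
Old-age dependency ratio = 18 992 / 53 483 × 100 = 35.5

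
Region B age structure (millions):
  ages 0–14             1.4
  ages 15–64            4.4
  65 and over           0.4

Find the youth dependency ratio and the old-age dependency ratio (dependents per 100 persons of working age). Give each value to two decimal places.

Youth dependency ratio = 1.4 / 4.4 × 100 = 31.82
Old-age dependency ratio = 0.4 / 4.4 × 100 = 9.09

Youth dependency ratio: 31.82
Old-age dependency ratio: 9.09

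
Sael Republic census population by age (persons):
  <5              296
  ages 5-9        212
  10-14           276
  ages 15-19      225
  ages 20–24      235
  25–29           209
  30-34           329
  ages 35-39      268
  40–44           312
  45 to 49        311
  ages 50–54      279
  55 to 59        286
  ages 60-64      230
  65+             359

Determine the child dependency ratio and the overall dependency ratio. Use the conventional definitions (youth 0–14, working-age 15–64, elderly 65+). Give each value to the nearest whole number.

0–14: 296 + 212 + 276 = 784
15–64: 225 + 235 + 209 + 329 + 268 + 312 + 311 + 279 + 286 + 230 = 2684
65+: 359
Youth dependency ratio = 784 / 2684 × 100 = 29
Total dependency ratio = (784 + 359) / 2684 × 100 = 1143 / 2684 × 100 = 43

Youth dependency ratio: 29
Total dependency ratio: 43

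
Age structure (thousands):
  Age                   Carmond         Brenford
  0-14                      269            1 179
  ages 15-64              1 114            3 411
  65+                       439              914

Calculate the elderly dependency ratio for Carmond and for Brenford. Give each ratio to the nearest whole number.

Carmond: 39
Brenford: 27

Carmond: 439 / 1 114 × 100 = 39
Brenford: 914 / 3 411 × 100 = 27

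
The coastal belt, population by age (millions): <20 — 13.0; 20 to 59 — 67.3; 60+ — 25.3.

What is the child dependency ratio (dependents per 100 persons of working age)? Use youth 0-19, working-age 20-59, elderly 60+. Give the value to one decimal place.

Youth dependency ratio = 13.0 / 67.3 × 100 = 19.3

Youth dependency ratio: 19.3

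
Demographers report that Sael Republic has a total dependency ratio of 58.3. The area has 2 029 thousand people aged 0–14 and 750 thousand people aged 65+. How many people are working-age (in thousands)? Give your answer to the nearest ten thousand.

Working-age: 4 770

Total dependency ratio = (youth + elderly) / working-age × 100
58.3 = (2 029 + 750) / W × 100
⇒ 4 770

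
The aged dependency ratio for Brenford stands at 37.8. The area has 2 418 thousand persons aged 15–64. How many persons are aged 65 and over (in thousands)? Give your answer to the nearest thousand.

Old-age dependency ratio = elderly / working-age × 100
37.8 = E / 2 418 × 100
⇒ 914

Aged 65 and over: 914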